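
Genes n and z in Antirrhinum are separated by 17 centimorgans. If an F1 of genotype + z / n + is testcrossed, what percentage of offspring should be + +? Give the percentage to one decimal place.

8.5%

A map distance of 17 centimorgans corresponds to a recombination frequency of 0.170.
The F1 is + z / n +, so + + is a recombinant gamete class with expected frequency r/2 = 0.170/2 = 0.0850.
That is 0.0850 = 8.5% of the progeny.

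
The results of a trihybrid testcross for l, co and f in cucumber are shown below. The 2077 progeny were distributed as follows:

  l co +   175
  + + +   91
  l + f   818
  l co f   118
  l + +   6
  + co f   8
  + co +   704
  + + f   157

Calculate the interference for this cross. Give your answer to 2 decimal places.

The two most frequent reciprocal classes, l + f and + co +, are the parental types, so the F1 was l + f / + co +.
The two rarest classes, l + + and + co f, are the double crossovers. Comparing them with the parentals, only the f allele has switched, so f is the middle locus and the order is l – f – co.
l–f: (332 + 14)/2077 = 0.1666; f–co: (209 + 14)/2077 = 0.1074.
Expected DCO frequency = 0.1666 × 0.1074 ≈ 0.01789; observed = 14/2077 ≈ 0.00674.
Coefficient of coincidence = 0.00674/0.01789 ≈ 0.38; interference = 1 − 0.38 = 0.62.

0.62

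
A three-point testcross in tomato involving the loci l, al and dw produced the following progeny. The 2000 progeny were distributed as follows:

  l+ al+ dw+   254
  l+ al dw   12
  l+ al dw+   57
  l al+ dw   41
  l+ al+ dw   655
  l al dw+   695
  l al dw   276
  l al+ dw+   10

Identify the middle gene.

The two most frequent reciprocal classes, l+ al+ dw and l al dw+, are the parental types, so the F1 was l+ al+ dw / l al dw+.
The two rarest classes, l+ al dw and l al+ dw+, are the double crossovers. Comparing them with the parentals, only the al allele has switched, so al is the middle locus and the order is l – al – dw.

al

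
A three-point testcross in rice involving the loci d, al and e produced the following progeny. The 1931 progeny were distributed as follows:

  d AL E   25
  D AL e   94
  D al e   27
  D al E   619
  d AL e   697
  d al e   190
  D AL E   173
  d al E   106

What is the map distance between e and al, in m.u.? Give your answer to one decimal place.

The two most frequent reciprocal classes, d AL e and D al E, are the parental types, so the F1 was d AL e / D al E.
The two rarest classes, d AL E and D al e, are the double crossovers. Comparing them with the parentals, only the e allele has switched, so e is the middle locus and the order is d – e – al.
Crossovers in the e–al interval produce the single-crossover classes d al e and D AL E (190 + 173 = 363) plus the double crossovers (52).
RF(e–al) = (363 + 52) / 1931 = 415/1931 = 0.2149 → 21.5 m.u.

21.5 m.u.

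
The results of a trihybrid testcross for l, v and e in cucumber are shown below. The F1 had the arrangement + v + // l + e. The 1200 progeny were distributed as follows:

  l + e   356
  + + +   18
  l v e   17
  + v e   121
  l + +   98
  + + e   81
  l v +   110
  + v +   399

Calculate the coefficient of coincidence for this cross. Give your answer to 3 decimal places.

0.732

The two rarest classes, + + + and l v e, are the double crossovers. Comparing them with the parentals, only the v allele has switched, so v is the middle locus and the order is e – v – l.
e–v: (219 + 35)/1200 = 0.2117; v–l: (191 + 35)/1200 = 0.1883.
Expected DCO frequency = 0.2117 × 0.1883 ≈ 0.03986; observed = 35/1200 ≈ 0.02917.
Coefficient of coincidence = 0.02917/0.03986 ≈ 0.732.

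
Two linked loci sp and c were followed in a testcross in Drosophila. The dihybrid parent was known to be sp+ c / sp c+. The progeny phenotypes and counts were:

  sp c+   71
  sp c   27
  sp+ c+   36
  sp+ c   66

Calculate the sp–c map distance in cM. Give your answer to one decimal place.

The recombinant classes are sp+ c+ and sp c: 36 + 27 = 63.
Recombination frequency = 63/200 = 0.3150 ≈ 31.5%, i.e. 31.5 cM.

31.5 cM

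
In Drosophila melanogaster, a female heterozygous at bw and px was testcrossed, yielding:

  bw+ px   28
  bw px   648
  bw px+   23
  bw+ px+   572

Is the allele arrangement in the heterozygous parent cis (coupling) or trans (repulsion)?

The two most frequent classes are bw+ px+ (572) and bw px (648); these are the parental (non-recombinant) types.
So the F1 carried bw+ px+ on one chromosome and bw px on the other — the recessive alleles are on the same chromosome (cis / coupling).

cis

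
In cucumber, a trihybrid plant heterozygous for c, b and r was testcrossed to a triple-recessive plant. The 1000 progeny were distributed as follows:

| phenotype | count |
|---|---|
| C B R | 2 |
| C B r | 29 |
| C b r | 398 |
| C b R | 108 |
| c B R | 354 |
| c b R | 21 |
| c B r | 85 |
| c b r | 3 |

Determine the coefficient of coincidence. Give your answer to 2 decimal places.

0.46

The two most frequent reciprocal classes, C b r and c B R, are the parental types, so the F1 was C b r / c B R.
The two rarest classes, c b r and C B R, are the double crossovers. Comparing them with the parentals, only the c allele has switched, so c is the middle locus and the order is b – c – r.
b–c: (50 + 5)/1000 = 0.0550; c–r: (193 + 5)/1000 = 0.1980.
Expected DCO frequency = 0.0550 × 0.1980 ≈ 0.01089; observed = 5/1000 ≈ 0.00500.
Coefficient of coincidence = 0.00500/0.01089 ≈ 0.46.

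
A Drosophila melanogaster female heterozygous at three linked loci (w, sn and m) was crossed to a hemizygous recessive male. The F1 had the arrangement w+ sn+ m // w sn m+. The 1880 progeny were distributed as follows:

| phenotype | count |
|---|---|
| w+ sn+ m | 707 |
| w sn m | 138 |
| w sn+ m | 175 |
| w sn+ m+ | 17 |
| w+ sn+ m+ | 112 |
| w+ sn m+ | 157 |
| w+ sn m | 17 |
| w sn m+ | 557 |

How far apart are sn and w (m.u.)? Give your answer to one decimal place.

19.5 m.u.

The two rarest classes, w+ sn m and w sn+ m+, are the double crossovers. Comparing them with the parentals, only the sn allele has switched, so sn is the middle locus and the order is w – sn – m.
Crossovers in the w–sn interval produce the single-crossover classes w sn+ m and w+ sn m+ (175 + 157 = 332) plus the double crossovers (34).
RF(w–sn) = (332 + 34) / 1880 = 366/1880 = 0.1947 → 19.5 m.u.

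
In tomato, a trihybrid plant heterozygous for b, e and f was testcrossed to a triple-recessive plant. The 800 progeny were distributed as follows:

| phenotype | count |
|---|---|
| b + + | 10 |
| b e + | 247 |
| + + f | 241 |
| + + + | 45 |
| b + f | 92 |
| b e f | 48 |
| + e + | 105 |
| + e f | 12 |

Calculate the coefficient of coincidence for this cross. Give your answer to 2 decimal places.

0.70

The two most frequent reciprocal classes, b e + and + + f, are the parental types, so the F1 was b e + / + + f.
The two rarest classes, b + + and + e f, are the double crossovers. Comparing them with the parentals, only the e allele has switched, so e is the middle locus and the order is b – e – f.
b–e: (197 + 22)/800 = 0.2737; e–f: (93 + 22)/800 = 0.1437.
Expected DCO frequency = 0.2737 × 0.1437 ≈ 0.03933; observed = 22/800 ≈ 0.02750.
Coefficient of coincidence = 0.02750/0.03933 ≈ 0.70.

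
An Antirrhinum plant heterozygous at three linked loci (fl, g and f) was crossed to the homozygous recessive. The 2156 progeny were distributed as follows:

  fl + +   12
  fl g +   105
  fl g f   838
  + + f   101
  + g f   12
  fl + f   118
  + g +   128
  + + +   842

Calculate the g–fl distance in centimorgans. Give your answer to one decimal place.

The two most frequent reciprocal classes, + + + and fl g f, are the parental types, so the F1 was + + + / fl g f.
The two rarest classes, fl + + and + g f, are the double crossovers. Comparing them with the parentals, only the fl allele has switched, so fl is the middle locus and the order is f – fl – g.
Crossovers in the fl–g interval produce the single-crossover classes + g + and fl + f (128 + 118 = 246) plus the double crossovers (24).
RF(fl–g) = (246 + 24) / 2156 = 270/2156 = 0.1252 → 12.5 centimorgans.

12.5 centimorgans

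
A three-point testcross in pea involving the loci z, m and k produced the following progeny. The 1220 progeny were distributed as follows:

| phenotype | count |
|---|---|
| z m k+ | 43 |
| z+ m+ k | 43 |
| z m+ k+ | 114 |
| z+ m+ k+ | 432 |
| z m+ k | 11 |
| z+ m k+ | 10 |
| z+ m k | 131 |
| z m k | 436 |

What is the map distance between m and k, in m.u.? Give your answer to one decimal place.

8.8 m.u.

The two most frequent reciprocal classes, z m k and z+ m+ k+, are the parental types, so the F1 was z m k / z+ m+ k+.
The two rarest classes, z m+ k and z+ m k+, are the double crossovers. Comparing them with the parentals, only the m allele has switched, so m is the middle locus and the order is z – m – k.
Crossovers in the m–k interval produce the single-crossover classes z m k+ and z+ m+ k (43 + 43 = 86) plus the double crossovers (21).
RF(m–k) = (86 + 21) / 1220 = 107/1220 = 0.0877 → 8.8 m.u.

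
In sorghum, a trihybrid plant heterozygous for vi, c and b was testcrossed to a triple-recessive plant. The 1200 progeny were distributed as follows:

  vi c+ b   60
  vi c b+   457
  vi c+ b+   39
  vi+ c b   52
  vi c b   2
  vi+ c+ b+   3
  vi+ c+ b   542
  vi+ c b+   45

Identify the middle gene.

b

The two most frequent reciprocal classes, vi c b+ and vi+ c+ b, are the parental types, so the F1 was vi c b+ / vi+ c+ b.
The two rarest classes, vi c b and vi+ c+ b+, are the double crossovers. Comparing them with the parentals, only the b allele has switched, so b is the middle locus and the order is c – b – vi.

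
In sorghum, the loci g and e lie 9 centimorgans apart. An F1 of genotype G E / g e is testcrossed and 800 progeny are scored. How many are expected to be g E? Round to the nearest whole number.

36

A map distance of 9 centimorgans corresponds to a recombination frequency of 0.090.
The F1 is G E / g e, so g E is a recombinant gamete class with expected frequency r/2 = 0.090/2 = 0.0450.
Expected number = 0.0450 × 800 = 36.00 ≈ 36.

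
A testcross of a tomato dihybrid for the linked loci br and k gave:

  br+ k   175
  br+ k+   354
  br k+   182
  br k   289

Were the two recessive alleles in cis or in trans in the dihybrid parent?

The two most frequent classes are br+ k+ (354) and br k (289); these are the parental (non-recombinant) types.
So the F1 carried br+ k+ on one chromosome and br k on the other — the recessive alleles are on the same chromosome (cis / coupling).

cis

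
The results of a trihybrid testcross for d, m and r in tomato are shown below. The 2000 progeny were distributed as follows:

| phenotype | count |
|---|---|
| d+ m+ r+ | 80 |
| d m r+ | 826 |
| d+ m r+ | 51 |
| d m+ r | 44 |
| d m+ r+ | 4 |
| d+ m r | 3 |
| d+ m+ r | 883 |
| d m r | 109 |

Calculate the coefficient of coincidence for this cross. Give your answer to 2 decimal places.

0.70

The two most frequent reciprocal classes, d+ m+ r and d m r+, are the parental types, so the F1 was d+ m+ r / d m r+.
The two rarest classes, d+ m r and d m+ r+, are the double crossovers. Comparing them with the parentals, only the m allele has switched, so m is the middle locus and the order is d – m – r.
d–m: (95 + 7)/2000 = 0.0510; m–r: (189 + 7)/2000 = 0.0980.
Expected DCO frequency = 0.0510 × 0.0980 ≈ 0.00500; observed = 7/2000 ≈ 0.00350.
Coefficient of coincidence = 0.00350/0.00500 ≈ 0.70.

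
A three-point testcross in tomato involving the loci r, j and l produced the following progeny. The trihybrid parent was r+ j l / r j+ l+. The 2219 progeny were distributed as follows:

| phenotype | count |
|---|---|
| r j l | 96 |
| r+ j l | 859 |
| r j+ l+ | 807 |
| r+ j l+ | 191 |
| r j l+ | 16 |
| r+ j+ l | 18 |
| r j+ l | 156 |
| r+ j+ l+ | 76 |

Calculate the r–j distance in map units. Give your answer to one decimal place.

9.3 map units

The two rarest classes, r+ j+ l and r j l+, are the double crossovers. Comparing them with the parentals, only the j allele has switched, so j is the middle locus and the order is r – j – l.
Crossovers in the r–j interval produce the single-crossover classes r j l and r+ j+ l+ (96 + 76 = 172) plus the double crossovers (34).
RF(r–j) = (172 + 34) / 2219 = 206/2219 = 0.0928 → 9.3 map units.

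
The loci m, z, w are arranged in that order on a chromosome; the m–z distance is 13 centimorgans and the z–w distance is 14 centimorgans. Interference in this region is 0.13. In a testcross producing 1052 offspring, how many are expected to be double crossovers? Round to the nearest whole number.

Map distances give recombination frequencies of 0.130 and 0.140 for the two intervals.
With interference 0.13 (so coincidence = 0.87), expected double-crossover frequency = 0.130 × 0.140 × 0.87 = 0.01583.
Expected number = 0.01583 × 1052 = 16.66 ≈ 17.

17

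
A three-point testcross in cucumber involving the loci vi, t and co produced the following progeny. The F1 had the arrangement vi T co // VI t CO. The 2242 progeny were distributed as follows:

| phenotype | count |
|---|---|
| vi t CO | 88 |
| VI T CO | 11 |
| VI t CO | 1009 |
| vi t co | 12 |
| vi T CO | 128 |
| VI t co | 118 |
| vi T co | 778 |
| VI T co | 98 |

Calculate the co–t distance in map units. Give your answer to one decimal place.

12.0 map units

The two rarest classes, vi t co and VI T CO, are the double crossovers. Comparing them with the parentals, only the t allele has switched, so t is the middle locus and the order is vi – t – co.
Crossovers in the t–co interval produce the single-crossover classes vi T CO and VI t co (128 + 118 = 246) plus the double crossovers (23).
RF(t–co) = (246 + 23) / 2242 = 269/2242 = 0.1200 → 12.0 map units.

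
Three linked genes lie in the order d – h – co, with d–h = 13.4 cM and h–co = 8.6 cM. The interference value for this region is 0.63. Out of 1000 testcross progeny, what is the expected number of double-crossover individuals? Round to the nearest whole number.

Map distances give recombination frequencies of 0.134 and 0.086 for the two intervals.
With interference 0.63 (so coincidence = 0.37), expected double-crossover frequency = 0.134 × 0.086 × 0.37 = 0.00426.
Expected number = 0.00426 × 1000 = 4.26 ≈ 4.

4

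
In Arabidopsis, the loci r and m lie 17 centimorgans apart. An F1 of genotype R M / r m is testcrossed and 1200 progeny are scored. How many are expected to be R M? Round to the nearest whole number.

498

A map distance of 17 centimorgans corresponds to a recombination frequency of 0.170.
The F1 is R M / r m, so R M is a parental gamete class with expected frequency (1 − r)/2 = 0.830/2 = 0.4150.
Expected number = 0.4150 × 1200 = 498.00 ≈ 498.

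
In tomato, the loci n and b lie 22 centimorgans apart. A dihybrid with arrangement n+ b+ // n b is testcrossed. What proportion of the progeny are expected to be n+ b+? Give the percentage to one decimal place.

39.0%

A map distance of 22 centimorgans corresponds to a recombination frequency of 0.220.
The F1 is n+ b+ / n b, so n+ b+ is a parental gamete class with expected frequency (1 − r)/2 = 0.780/2 = 0.3900.
That is 0.3900 = 39.0% of the progeny.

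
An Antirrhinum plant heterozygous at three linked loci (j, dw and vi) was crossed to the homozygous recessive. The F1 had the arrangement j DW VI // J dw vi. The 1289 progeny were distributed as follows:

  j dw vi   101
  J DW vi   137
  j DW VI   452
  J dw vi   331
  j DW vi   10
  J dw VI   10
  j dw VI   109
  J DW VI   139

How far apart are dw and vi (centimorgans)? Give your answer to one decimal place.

The two rarest classes, j DW vi and J dw VI, are the double crossovers. Comparing them with the parentals, only the vi allele has switched, so vi is the middle locus and the order is dw – vi – j.
Crossovers in the dw–vi interval produce the single-crossover classes j dw VI and J DW vi (109 + 137 = 246) plus the double crossovers (20).
RF(dw–vi) = (246 + 20) / 1289 = 266/1289 = 0.2064 → 20.6 centimorgans.

20.6 centimorgans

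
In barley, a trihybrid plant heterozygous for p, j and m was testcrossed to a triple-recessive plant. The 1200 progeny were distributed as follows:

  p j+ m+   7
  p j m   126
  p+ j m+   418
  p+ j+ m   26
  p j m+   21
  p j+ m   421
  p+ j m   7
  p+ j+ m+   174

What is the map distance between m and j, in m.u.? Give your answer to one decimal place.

The two most frequent reciprocal classes, p j+ m and p+ j m+, are the parental types, so the F1 was p j+ m / p+ j m+.
The two rarest classes, p j+ m+ and p+ j m, are the double crossovers. Comparing them with the parentals, only the m allele has switched, so m is the middle locus and the order is j – m – p.
Crossovers in the j–m interval produce the single-crossover classes p j m and p+ j+ m+ (126 + 174 = 300) plus the double crossovers (14).
RF(j–m) = (300 + 14) / 1200 = 314/1200 = 0.2617 → 26.2 m.u.

26.2 m.u.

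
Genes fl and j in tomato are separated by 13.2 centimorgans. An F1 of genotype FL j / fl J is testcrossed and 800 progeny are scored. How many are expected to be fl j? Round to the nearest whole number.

A map distance of 13.2 centimorgans corresponds to a recombination frequency of 0.132.
The F1 is FL j / fl J, so fl j is a recombinant gamete class with expected frequency r/2 = 0.132/2 = 0.0660.
Expected number = 0.0660 × 800 = 52.80 ≈ 53.

53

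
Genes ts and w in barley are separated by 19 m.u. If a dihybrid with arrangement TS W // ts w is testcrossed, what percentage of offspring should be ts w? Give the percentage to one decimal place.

A map distance of 19 m.u. corresponds to a recombination frequency of 0.190.
The F1 is TS W / ts w, so ts w is a parental gamete class with expected frequency (1 − r)/2 = 0.810/2 = 0.4050.
That is 0.4050 = 40.5% of the progeny.

40.5%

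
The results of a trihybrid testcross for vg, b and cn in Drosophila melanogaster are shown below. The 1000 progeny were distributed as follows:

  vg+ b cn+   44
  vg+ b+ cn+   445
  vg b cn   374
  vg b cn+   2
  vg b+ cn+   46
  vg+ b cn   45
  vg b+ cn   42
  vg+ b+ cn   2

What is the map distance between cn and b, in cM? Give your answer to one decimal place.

The two most frequent reciprocal classes, vg b cn and vg+ b+ cn+, are the parental types, so the F1 was vg b cn / vg+ b+ cn+.
The two rarest classes, vg b cn+ and vg+ b+ cn, are the double crossovers. Comparing them with the parentals, only the cn allele has switched, so cn is the middle locus and the order is vg – cn – b.
Crossovers in the cn–b interval produce the single-crossover classes vg b+ cn and vg+ b cn+ (42 + 44 = 86) plus the double crossovers (4).
RF(cn–b) = (86 + 4) / 1000 = 90/1000 = 0.0900 → 9.0 cM.

9.0 cM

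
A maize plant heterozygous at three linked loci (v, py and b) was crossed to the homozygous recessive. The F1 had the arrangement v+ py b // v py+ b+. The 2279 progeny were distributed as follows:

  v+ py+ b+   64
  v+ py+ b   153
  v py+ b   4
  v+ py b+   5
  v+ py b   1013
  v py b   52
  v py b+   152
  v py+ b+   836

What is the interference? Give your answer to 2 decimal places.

0.48

The two rarest classes, v+ py b+ and v py+ b, are the double crossovers. Comparing them with the parentals, only the b allele has switched, so b is the middle locus and the order is v – b – py.
v–b: (116 + 9)/2279 = 0.0548; b–py: (305 + 9)/2279 = 0.1378.
Expected DCO frequency = 0.0548 × 0.1378 ≈ 0.00755; observed = 9/2279 ≈ 0.00395.
Coefficient of coincidence = 0.00395/0.00755 ≈ 0.52; interference = 1 − 0.52 = 0.48.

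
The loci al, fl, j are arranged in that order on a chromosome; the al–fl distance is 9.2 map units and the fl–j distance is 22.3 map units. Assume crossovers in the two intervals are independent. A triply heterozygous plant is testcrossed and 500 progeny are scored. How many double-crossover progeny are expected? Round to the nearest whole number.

10

Map distances give recombination frequencies of 0.092 and 0.223 for the two intervals.
With no interference, expected double-crossover frequency = 0.092 × 0.223 = 0.02052.
Expected number = 0.02052 × 500 = 10.26 ≈ 10.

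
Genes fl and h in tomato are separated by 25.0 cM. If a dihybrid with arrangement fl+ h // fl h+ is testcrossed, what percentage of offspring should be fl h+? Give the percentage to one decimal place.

A map distance of 25.0 cM corresponds to a recombination frequency of 0.250.
The F1 is fl+ h / fl h+, so fl h+ is a parental gamete class with expected frequency (1 − r)/2 = 0.750/2 = 0.3750.
That is 0.3750 = 37.5% of the progeny.

37.5%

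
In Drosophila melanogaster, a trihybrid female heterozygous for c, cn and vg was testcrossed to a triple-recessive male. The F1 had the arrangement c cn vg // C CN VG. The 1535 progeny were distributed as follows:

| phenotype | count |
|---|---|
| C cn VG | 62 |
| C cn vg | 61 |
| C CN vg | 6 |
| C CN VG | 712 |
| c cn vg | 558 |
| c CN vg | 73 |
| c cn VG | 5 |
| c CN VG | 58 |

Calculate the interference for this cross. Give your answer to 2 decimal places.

The two rarest classes, c cn VG and C CN vg, are the double crossovers. Comparing them with the parentals, only the vg allele has switched, so vg is the middle locus and the order is c – vg – cn.
c–vg: (119 + 11)/1535 = 0.0847; vg–cn: (135 + 11)/1535 = 0.0951.
Expected DCO frequency = 0.0847 × 0.0951 ≈ 0.00805; observed = 11/1535 ≈ 0.00717.
Coefficient of coincidence = 0.00717/0.00805 ≈ 0.89; interference = 1 − 0.89 = 0.11.

0.11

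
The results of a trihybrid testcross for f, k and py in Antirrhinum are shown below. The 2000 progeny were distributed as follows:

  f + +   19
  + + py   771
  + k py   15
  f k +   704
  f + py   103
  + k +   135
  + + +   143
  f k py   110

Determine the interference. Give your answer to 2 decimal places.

0.13

The two most frequent reciprocal classes, f k + and + + py, are the parental types, so the F1 was f k + / + + py.
The two rarest classes, f + + and + k py, are the double crossovers. Comparing them with the parentals, only the k allele has switched, so k is the middle locus and the order is py – k – f.
py–k: (253 + 34)/2000 = 0.1435; k–f: (238 + 34)/2000 = 0.1360.
Expected DCO frequency = 0.1435 × 0.1360 ≈ 0.01952; observed = 34/2000 ≈ 0.01700.
Coefficient of coincidence = 0.01700/0.01952 ≈ 0.87; interference = 1 − 0.87 = 0.13.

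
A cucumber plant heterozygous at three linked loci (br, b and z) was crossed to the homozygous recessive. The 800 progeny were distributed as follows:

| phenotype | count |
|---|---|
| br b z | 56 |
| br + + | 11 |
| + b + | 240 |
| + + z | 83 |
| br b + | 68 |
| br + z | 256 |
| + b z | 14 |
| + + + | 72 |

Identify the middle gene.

The two most frequent reciprocal classes, br + z and + b +, are the parental types, so the F1 was br + z / + b +.
The two rarest classes, br + + and + b z, are the double crossovers. Comparing them with the parentals, only the z allele has switched, so z is the middle locus and the order is br – z – b.

z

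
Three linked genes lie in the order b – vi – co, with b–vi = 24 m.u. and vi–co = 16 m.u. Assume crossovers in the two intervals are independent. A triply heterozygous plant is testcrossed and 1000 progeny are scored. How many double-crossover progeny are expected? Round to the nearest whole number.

38

Map distances give recombination frequencies of 0.240 and 0.160 for the two intervals.
With no interference, expected double-crossover frequency = 0.240 × 0.160 = 0.03840.
Expected number = 0.03840 × 1000 = 38.40 ≈ 38.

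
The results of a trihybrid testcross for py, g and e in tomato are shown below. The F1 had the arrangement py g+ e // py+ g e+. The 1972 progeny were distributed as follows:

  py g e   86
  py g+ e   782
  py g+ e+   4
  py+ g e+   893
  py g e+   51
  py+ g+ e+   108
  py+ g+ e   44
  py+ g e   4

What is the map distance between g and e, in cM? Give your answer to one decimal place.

10.2 cM

The two rarest classes, py g+ e+ and py+ g e, are the double crossovers. Comparing them with the parentals, only the e allele has switched, so e is the middle locus and the order is py – e – g.
Crossovers in the e–g interval produce the single-crossover classes py g e and py+ g+ e+ (86 + 108 = 194) plus the double crossovers (8).
RF(e–g) = (194 + 8) / 1972 = 202/1972 = 0.1024 → 10.2 cM.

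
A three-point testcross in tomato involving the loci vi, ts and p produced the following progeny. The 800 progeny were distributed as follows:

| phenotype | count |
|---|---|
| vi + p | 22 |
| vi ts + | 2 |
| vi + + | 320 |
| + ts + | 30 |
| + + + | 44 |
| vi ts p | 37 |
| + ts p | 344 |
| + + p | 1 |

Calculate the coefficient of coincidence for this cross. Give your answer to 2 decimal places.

The two most frequent reciprocal classes, vi + + and + ts p, are the parental types, so the F1 was vi + + / + ts p.
The two rarest classes, vi ts + and + + p, are the double crossovers. Comparing them with the parentals, only the ts allele has switched, so ts is the middle locus and the order is p – ts – vi.
p–ts: (52 + 3)/800 = 0.0688; ts–vi: (81 + 3)/800 = 0.1050.
Expected DCO frequency = 0.0688 × 0.1050 ≈ 0.00722; observed = 3/800 ≈ 0.00375.
Coefficient of coincidence = 0.00375/0.00722 ≈ 0.52.

0.52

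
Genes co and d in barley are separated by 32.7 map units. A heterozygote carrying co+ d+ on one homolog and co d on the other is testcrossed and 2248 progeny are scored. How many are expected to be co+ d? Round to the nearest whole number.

A map distance of 32.7 map units corresponds to a recombination frequency of 0.327.
The F1 is co+ d+ / co d, so co+ d is a recombinant gamete class with expected frequency r/2 = 0.327/2 = 0.1635.
Expected number = 0.1635 × 2248 = 367.55 ≈ 368.

368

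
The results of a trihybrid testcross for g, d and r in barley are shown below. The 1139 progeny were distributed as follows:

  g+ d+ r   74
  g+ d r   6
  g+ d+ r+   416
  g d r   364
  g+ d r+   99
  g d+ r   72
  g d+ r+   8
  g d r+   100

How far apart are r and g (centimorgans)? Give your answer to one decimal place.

16.5 centimorgans

The two most frequent reciprocal classes, g+ d+ r+ and g d r, are the parental types, so the F1 was g+ d+ r+ / g d r.
The two rarest classes, g d+ r+ and g+ d r, are the double crossovers. Comparing them with the parentals, only the g allele has switched, so g is the middle locus and the order is d – g – r.
Crossovers in the g–r interval produce the single-crossover classes g+ d+ r and g d r+ (74 + 100 = 174) plus the double crossovers (14).
RF(g–r) = (174 + 14) / 1139 = 188/1139 = 0.1651 → 16.5 centimorgans.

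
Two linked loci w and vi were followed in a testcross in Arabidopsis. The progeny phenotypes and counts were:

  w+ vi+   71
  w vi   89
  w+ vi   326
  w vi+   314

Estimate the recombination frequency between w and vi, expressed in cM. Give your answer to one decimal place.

20.0 cM

The two most frequent classes, w+ vi (326) and w vi+ (314), are the parental types, so the F1 was w+ vi / w vi+.
The recombinant classes are w+ vi+ and w vi: 71 + 89 = 160.
Recombination frequency = 160/800 = 0.2000 ≈ 20.0%, i.e. 20.0 cM.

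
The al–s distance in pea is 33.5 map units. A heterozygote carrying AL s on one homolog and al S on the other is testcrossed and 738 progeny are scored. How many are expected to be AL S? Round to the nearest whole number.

A map distance of 33.5 map units corresponds to a recombination frequency of 0.335.
The F1 is AL s / al S, so AL S is a recombinant gamete class with expected frequency r/2 = 0.335/2 = 0.1675.
Expected number = 0.1675 × 738 = 123.62 ≈ 124.

124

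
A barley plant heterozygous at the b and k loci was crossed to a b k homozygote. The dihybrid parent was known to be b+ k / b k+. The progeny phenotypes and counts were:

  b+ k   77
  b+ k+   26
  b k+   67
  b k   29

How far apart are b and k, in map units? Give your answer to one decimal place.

The recombinant classes are b+ k+ and b k: 26 + 29 = 55.
Recombination frequency = 55/199 = 0.2764 ≈ 27.6%, i.e. 27.6 map units.

27.6 map units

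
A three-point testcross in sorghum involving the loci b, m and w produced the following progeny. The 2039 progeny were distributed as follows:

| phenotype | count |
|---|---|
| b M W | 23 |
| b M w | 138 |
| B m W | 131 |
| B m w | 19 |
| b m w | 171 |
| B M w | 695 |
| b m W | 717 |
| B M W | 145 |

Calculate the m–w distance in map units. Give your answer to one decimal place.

17.6 map units

The two most frequent reciprocal classes, b m W and B M w, are the parental types, so the F1 was b m W / B M w.
The two rarest classes, b M W and B m w, are the double crossovers. Comparing them with the parentals, only the m allele has switched, so m is the middle locus and the order is w – m – b.
Crossovers in the w–m interval produce the single-crossover classes b m w and B M W (171 + 145 = 316) plus the double crossovers (42).
RF(w–m) = (316 + 42) / 2039 = 358/2039 = 0.1756 → 17.6 map units.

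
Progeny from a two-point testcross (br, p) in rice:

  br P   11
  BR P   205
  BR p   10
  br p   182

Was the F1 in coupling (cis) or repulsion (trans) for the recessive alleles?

The two most frequent classes are BR P (205) and br p (182); these are the parental (non-recombinant) types.
So the F1 carried BR P on one chromosome and br p on the other — the recessive alleles are on the same chromosome (cis / coupling).

cis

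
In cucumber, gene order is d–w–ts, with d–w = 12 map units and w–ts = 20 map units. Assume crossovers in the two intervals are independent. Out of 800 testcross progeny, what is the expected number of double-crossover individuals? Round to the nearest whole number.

19

Map distances give recombination frequencies of 0.120 and 0.200 for the two intervals.
With no interference, expected double-crossover frequency = 0.120 × 0.200 = 0.02400.
Expected number = 0.02400 × 800 = 19.20 ≈ 19.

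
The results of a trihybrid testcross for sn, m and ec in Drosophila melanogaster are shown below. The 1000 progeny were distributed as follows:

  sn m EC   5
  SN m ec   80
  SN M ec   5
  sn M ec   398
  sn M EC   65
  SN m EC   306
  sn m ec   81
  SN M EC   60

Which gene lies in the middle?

sn

The two most frequent reciprocal classes, SN m EC and sn M ec, are the parental types, so the F1 was SN m EC / sn M ec.
The two rarest classes, sn m EC and SN M ec, are the double crossovers. Comparing them with the parentals, only the sn allele has switched, so sn is the middle locus and the order is ec – sn – m.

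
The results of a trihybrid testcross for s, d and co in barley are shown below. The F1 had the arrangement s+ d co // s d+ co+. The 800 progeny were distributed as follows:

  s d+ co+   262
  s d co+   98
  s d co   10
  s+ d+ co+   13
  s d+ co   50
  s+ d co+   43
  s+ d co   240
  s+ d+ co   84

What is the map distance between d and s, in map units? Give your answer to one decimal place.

The two rarest classes, s d co and s+ d+ co+, are the double crossovers. Comparing them with the parentals, only the s allele has switched, so s is the middle locus and the order is d – s – co.
Crossovers in the d–s interval produce the single-crossover classes s+ d+ co and s d co+ (84 + 98 = 182) plus the double crossovers (23).
RF(d–s) = (182 + 23) / 800 = 205/800 = 0.2562 → 25.6 map units.

25.6 map units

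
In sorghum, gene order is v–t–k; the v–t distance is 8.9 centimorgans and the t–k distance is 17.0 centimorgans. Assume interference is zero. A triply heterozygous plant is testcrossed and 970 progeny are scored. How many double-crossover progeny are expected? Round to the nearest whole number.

15

Map distances give recombination frequencies of 0.089 and 0.170 for the two intervals.
With no interference, expected double-crossover frequency = 0.089 × 0.170 = 0.01513.
Expected number = 0.01513 × 970 = 14.68 ≈ 15.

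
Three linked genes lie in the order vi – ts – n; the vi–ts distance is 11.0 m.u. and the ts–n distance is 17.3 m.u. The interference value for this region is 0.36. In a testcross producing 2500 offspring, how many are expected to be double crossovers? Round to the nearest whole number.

30

Map distances give recombination frequencies of 0.110 and 0.173 for the two intervals.
With interference 0.36 (so coincidence = 0.64), expected double-crossover frequency = 0.110 × 0.173 × 0.64 = 0.01218.
Expected number = 0.01218 × 2500 = 30.45 ≈ 30.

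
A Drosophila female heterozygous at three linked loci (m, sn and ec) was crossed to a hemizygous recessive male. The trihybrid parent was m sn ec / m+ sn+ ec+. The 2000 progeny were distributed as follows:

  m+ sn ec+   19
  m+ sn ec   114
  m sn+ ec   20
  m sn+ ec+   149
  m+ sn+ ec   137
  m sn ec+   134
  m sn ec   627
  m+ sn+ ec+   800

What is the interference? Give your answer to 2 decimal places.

The two rarest classes, m sn+ ec and m+ sn ec+, are the double crossovers. Comparing them with the parentals, only the sn allele has switched, so sn is the middle locus and the order is m – sn – ec.
m–sn: (263 + 39)/2000 = 0.1510; sn–ec: (271 + 39)/2000 = 0.1550.
Expected DCO frequency = 0.1510 × 0.1550 ≈ 0.02340; observed = 39/2000 ≈ 0.01950.
Coefficient of coincidence = 0.01950/0.02340 ≈ 0.83; interference = 1 − 0.83 = 0.17.

0.17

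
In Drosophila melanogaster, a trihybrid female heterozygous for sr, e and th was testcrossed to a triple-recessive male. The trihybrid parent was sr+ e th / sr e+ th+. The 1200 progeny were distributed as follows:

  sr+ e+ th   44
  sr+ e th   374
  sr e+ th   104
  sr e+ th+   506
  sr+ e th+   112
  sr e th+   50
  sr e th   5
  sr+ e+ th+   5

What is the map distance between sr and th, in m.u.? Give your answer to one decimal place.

18.8 m.u.

The two rarest classes, sr e th and sr+ e+ th+, are the double crossovers. Comparing them with the parentals, only the sr allele has switched, so sr is the middle locus and the order is e – sr – th.
Crossovers in the sr–th interval produce the single-crossover classes sr+ e th+ and sr e+ th (112 + 104 = 216) plus the double crossovers (10).
RF(sr–th) = (216 + 10) / 1200 = 226/1200 = 0.1883 → 18.8 m.u.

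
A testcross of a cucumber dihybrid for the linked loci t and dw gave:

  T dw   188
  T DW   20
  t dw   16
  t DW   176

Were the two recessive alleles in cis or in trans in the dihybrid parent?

trans

The two most frequent classes are T dw (188) and t DW (176); these are the parental (non-recombinant) types.
So the F1 carried T dw on one chromosome and t DW on the other — the recessive alleles are on opposite chromosomes (trans / repulsion).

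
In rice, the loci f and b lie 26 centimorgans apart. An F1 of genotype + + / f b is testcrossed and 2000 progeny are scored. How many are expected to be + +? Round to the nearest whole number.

A map distance of 26 centimorgans corresponds to a recombination frequency of 0.260.
The F1 is + + / f b, so + + is a parental gamete class with expected frequency (1 − r)/2 = 0.740/2 = 0.3700.
Expected number = 0.3700 × 2000 = 740.00 ≈ 740.

740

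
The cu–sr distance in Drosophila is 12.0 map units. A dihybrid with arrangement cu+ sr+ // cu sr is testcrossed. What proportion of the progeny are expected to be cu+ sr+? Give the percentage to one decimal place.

44.0%

A map distance of 12.0 map units corresponds to a recombination frequency of 0.120.
The F1 is cu+ sr+ / cu sr, so cu+ sr+ is a parental gamete class with expected frequency (1 − r)/2 = 0.880/2 = 0.4400.
That is 0.4400 = 44.0% of the progeny.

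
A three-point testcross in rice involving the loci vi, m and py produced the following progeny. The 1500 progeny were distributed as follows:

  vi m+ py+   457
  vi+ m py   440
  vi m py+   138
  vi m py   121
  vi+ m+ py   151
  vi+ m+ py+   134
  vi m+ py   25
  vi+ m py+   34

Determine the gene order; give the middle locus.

py

The two most frequent reciprocal classes, vi+ m py and vi m+ py+, are the parental types, so the F1 was vi+ m py / vi m+ py+.
The two rarest classes, vi+ m py+ and vi m+ py, are the double crossovers. Comparing them with the parentals, only the py allele has switched, so py is the middle locus and the order is vi – py – m.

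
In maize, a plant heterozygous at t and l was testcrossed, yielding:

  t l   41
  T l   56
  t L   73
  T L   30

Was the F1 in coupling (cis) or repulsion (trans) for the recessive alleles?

trans

The two most frequent classes are T l (56) and t L (73); these are the parental (non-recombinant) types.
So the F1 carried T l on one chromosome and t L on the other — the recessive alleles are on opposite chromosomes (trans / repulsion).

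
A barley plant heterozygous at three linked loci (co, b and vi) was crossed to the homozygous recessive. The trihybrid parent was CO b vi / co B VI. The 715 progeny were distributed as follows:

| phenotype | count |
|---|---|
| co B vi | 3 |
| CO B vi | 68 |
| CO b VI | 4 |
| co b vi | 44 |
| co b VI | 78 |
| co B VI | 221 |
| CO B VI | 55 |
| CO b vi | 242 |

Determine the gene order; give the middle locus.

The two rarest classes, CO b VI and co B vi, are the double crossovers. Comparing them with the parentals, only the vi allele has switched, so vi is the middle locus and the order is co – vi – b.

vi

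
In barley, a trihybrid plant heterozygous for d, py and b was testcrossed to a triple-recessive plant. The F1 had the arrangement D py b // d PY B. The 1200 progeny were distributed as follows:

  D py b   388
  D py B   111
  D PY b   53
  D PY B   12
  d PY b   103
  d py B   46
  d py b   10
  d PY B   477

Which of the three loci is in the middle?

d

The two rarest classes, d py b and D PY B, are the double crossovers. Comparing them with the parentals, only the d allele has switched, so d is the middle locus and the order is b – d – py.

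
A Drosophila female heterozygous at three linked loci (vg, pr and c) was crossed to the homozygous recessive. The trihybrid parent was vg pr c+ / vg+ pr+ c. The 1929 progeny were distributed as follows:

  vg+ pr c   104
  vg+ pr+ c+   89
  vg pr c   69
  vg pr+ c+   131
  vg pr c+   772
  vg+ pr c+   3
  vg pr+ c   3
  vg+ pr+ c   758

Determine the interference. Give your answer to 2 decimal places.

The two rarest classes, vg+ pr c+ and vg pr+ c, are the double crossovers. Comparing them with the parentals, only the vg allele has switched, so vg is the middle locus and the order is pr – vg – c.
pr–vg: (235 + 6)/1929 = 0.1249; vg–c: (158 + 6)/1929 = 0.0850.
Expected DCO frequency = 0.1249 × 0.0850 ≈ 0.01062; observed = 6/1929 ≈ 0.00311.
Coefficient of coincidence = 0.00311/0.01062 ≈ 0.29; interference = 1 − 0.29 = 0.71.

0.71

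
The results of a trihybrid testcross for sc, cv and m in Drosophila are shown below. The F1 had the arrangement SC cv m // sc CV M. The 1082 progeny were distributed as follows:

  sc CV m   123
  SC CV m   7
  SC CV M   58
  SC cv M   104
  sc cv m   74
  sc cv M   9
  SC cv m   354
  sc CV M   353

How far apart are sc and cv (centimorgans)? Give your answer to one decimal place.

The two rarest classes, SC CV m and sc cv M, are the double crossovers. Comparing them with the parentals, only the cv allele has switched, so cv is the middle locus and the order is sc – cv – m.
Crossovers in the sc–cv interval produce the single-crossover classes sc cv m and SC CV M (74 + 58 = 132) plus the double crossovers (16).
RF(sc–cv) = (132 + 16) / 1082 = 148/1082 = 0.1368 → 13.7 centimorgans.

13.7 centimorgans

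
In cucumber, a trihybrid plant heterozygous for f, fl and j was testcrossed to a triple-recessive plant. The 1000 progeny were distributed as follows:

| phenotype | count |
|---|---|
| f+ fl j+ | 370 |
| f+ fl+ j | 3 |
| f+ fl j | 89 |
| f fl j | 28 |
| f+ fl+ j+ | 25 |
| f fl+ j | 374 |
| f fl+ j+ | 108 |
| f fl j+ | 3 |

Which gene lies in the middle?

f

The two most frequent reciprocal classes, f fl+ j and f+ fl j+, are the parental types, so the F1 was f fl+ j / f+ fl j+.
The two rarest classes, f+ fl+ j and f fl j+, are the double crossovers. Comparing them with the parentals, only the f allele has switched, so f is the middle locus and the order is fl – f – j.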